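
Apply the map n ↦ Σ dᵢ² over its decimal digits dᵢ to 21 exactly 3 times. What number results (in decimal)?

21 → 5
5 → 25
25 → 29

29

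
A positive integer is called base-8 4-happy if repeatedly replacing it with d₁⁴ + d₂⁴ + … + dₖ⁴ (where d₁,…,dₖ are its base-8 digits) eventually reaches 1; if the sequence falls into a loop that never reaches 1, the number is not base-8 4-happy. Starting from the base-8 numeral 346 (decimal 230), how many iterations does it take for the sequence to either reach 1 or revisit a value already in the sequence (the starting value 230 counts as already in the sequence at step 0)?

230 = (3,4,6)_8 → 3⁴ + 4⁴ + 6⁴ = 81 + 256 + 1296 = 1633
1633 = (3,1,4,1)_8 → 3⁴ + 1⁴ + 4⁴ + 1⁴ = 81 + 1 + 256 + 1 = 339
339 = (5,2,3)_8 → 5⁴ + 2⁴ + 3⁴ = 625 + 16 + 81 = 722
722 = (1,3,2,2)_8 → 1⁴ + 3⁴ + 2⁴ + 2⁴ = 1 + 81 + 16 + 16 = 114
114 = (1,6,2)_8 → 1⁴ + 6⁴ + 2⁴ = 1 + 1296 + 16 = 1313
1313 = (2,4,4,1)_8 → 2⁴ + 4⁴ + 4⁴ + 1⁴ = 16 + 256 + 256 + 1 = 529
529 = (1,0,2,1)_8 → 1⁴ + 0⁴ + 2⁴ + 1⁴ = 1 + 0 + 16 + 1 = 18
18 = (2,2)_8 → 2⁴ + 2⁴ = 16 + 16 = 32
32 = (4,0)_8 → 4⁴ + 0⁴ = 256 + 0 = 256
256 = (4,0,0)_8 → 4⁴ + 0⁴ + 0⁴ = 256 + 0 + 0 = 256  — 256 repeats.
That took 10 steps.

10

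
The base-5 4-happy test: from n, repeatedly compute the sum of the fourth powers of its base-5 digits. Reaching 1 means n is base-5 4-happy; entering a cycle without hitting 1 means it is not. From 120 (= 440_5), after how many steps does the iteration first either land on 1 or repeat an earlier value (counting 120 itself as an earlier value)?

120 = (4,4,0)_5 → 4⁴ + 4⁴ + 0⁴ = 512
512 = (4,0,2,2)_5 → 4⁴ + 0⁴ + 2⁴ + 2⁴ = 288
288 = (2,1,2,3)_5 → 2⁴ + 1⁴ + 2⁴ + 3⁴ = 114
114 = (4,2,4)_5 → 4⁴ + 2⁴ + 4⁴ = 528
528 = (4,1,0,3)_5 → 4⁴ + 1⁴ + 0⁴ + 3⁴ = 338
338 = (2,3,2,3)_5 → 2⁴ + 3⁴ + 2⁴ + 3⁴ = 194
194 = (1,2,3,4)_5 → 1⁴ + 2⁴ + 3⁴ + 4⁴ = 354
354 = (2,4,0,4)_5 → 2⁴ + 4⁴ + 0⁴ + 4⁴ = 528  — 528 repeats.
That took 8 steps.

8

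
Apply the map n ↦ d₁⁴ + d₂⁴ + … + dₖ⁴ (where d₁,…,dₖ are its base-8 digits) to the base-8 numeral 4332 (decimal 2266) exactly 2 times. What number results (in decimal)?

2266 = (4,3,3,2)_8 → 4⁴ + 3⁴ + 3⁴ + 2⁴ = 256 + 81 + 81 + 16 = 434
434 = (6,6,2)_8 → 6⁴ + 6⁴ + 2⁴ = 1296 + 1296 + 16 = 2608

2608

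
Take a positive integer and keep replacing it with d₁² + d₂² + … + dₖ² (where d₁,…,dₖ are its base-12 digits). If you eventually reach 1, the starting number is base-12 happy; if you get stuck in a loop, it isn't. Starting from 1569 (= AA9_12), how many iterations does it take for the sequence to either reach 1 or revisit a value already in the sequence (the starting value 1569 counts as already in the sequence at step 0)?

1569 = (10,10,9)_12 → 281
281 = (1,11,5)_12 → 147
147 = (1,0,3)_12 → 10
10 = (10)_12 → 100
100 = (8,4)_12 → 80
80 = (6,8)_12 → 100  — 100 repeats.
That took 6 steps.

6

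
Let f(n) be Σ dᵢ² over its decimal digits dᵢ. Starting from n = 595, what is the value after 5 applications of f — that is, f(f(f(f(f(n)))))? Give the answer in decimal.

595 → 5² + 9² + 5² = 131
131 → 1² + 3² + 1² = 11
11 → 1² + 1² = 2
2 → 2² = 4
4 → 4² = 16

16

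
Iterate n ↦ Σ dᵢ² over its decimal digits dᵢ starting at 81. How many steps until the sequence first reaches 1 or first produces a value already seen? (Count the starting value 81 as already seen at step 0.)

11

81 → 8² + 1² = 65
65 → 6² + 5² = 61
61 → 6² + 1² = 37
37 → 3² + 7² = 58
58 → 5² + 8² = 89
89 → 8² + 9² = 145
145 → 1² + 4² + 5² = 42
42 → 4² + 2² = 20
20 → 2² + 0² = 4
4 → 4² = 16
16 → 1² + 6² = 37  — 37 repeats.
That took 11 steps.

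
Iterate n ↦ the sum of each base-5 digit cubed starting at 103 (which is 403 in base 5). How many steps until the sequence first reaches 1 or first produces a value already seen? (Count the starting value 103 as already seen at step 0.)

6

103 = (4,0,3)_5 → 4³ + 0³ + 3³ = 64 + 0 + 27 = 91
91 = (3,3,1)_5 → 3³ + 3³ + 1³ = 27 + 27 + 1 = 55
55 = (2,1,0)_5 → 2³ + 1³ + 0³ = 8 + 1 + 0 = 9
9 = (1,4)_5 → 1³ + 4³ = 1 + 64 = 65
65 = (2,3,0)_5 → 2³ + 3³ + 0³ = 8 + 27 + 0 = 35
35 = (1,2,0)_5 → 1³ + 2³ + 0³ = 1 + 8 + 0 = 9  — 9 repeats.
That took 6 steps.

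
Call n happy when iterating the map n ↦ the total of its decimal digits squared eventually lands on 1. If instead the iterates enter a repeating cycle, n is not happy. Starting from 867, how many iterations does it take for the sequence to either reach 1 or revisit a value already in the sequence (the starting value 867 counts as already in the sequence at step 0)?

867 → 8² + 6² + 7² = 64 + 36 + 49 = 149
149 → 1² + 4² + 9² = 1 + 16 + 81 = 98
98 → 9² + 8² = 81 + 64 = 145
145 → 1² + 4² + 5² = 1 + 16 + 25 = 42
42 → 4² + 2² = 16 + 4 = 20
20 → 2² + 0² = 4 + 0 = 4
4 → 4² = 16
16 → 1² + 6² = 1 + 36 = 37
37 → 3² + 7² = 9 + 49 = 58
58 → 5² + 8² = 25 + 64 = 89
89 → 8² + 9² = 64 + 81 = 145  — 145 repeats.
That took 11 steps.

11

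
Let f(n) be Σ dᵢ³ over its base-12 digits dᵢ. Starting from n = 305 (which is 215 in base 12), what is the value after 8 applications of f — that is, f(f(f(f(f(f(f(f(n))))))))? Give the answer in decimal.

1028

305 = (2,1,5)_12 → 2³ + 1³ + 5³ = 134
134 = (11,2)_12 → 11³ + 2³ = 1339
1339 = (9,3,7)_12 → 9³ + 3³ + 7³ = 1099
1099 = (7,7,7)_12 → 7³ + 7³ + 7³ = 1029
1029 = (7,1,9)_12 → 7³ + 1³ + 9³ = 1073
1073 = (7,5,5)_12 → 7³ + 5³ + 5³ = 593
593 = (4,1,5)_12 → 4³ + 1³ + 5³ = 190
190 = (1,3,10)_12 → 1³ + 3³ + 10³ = 1028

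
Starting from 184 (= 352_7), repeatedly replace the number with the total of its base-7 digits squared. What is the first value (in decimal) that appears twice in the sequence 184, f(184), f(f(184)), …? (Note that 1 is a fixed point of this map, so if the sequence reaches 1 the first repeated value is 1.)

184 = (3,5,2)_7 → 3² + 5² + 2² = 38
38 = (5,3)_7 → 5² + 3² = 34
34 = (4,6)_7 → 4² + 6² = 52
52 = (1,0,3)_7 → 1² + 0² + 3² = 10
10 = (1,3)_7 → 1² + 3² = 10  — 10 already appeared earlier.

10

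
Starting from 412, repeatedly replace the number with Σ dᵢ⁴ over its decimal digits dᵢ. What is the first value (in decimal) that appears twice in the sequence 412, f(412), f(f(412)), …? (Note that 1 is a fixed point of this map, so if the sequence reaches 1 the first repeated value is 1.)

412 → 273
273 → 2498
2498 → 10929
10929 → 13139
13139 → 6725
6725 → 4338
4338 → 4514
4514 → 1138
1138 → 4179
4179 → 9219
9219 → 13139  — 13139 already appeared earlier.

13139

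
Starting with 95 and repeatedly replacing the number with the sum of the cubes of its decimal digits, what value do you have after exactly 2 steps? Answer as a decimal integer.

95 → 9³ + 5³ = 729 + 125 = 854
854 → 8³ + 5³ + 4³ = 512 + 125 + 64 = 701

701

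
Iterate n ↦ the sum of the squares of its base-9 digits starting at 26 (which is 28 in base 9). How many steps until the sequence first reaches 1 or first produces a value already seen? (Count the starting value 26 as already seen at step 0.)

26 = (2,8)_9 → 2² + 8² = 4 + 64 = 68
68 = (7,5)_9 → 7² + 5² = 49 + 25 = 74
74 = (8,2)_9 → 8² + 2² = 64 + 4 = 68  — 68 repeats.
That took 3 steps.

3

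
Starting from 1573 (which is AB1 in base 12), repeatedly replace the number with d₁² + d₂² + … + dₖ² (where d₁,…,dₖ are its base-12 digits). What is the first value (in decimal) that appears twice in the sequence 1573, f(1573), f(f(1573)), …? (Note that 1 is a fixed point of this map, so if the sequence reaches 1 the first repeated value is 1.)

100

1573 = (10,11,1)_12 → 10² + 11² + 1² = 100 + 121 + 1 = 222
222 = (1,6,6)_12 → 1² + 6² + 6² = 1 + 36 + 36 = 73
73 = (6,1)_12 → 6² + 1² = 36 + 1 = 37
37 = (3,1)_12 → 3² + 1² = 9 + 1 = 10
10 = (10)_12 → 10² = 100
100 = (8,4)_12 → 8² + 4² = 64 + 16 = 80
80 = (6,8)_12 → 6² + 8² = 36 + 64 = 100  — 100 already appeared earlier.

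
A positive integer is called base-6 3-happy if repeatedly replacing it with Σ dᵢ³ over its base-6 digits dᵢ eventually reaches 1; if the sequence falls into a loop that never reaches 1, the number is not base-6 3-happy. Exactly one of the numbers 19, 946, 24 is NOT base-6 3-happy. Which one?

19: 19 → 28 → 128 → 62 → 73 → 9 → 28  — repeats 28 (not base-6 3-happy)
946: 946 → 137 → 216 → 1  — reaches 1 (base-6 3-happy)
24: 24 → 64 → 129 → 81 → 36 → 1  — reaches 1 (base-6 3-happy)

19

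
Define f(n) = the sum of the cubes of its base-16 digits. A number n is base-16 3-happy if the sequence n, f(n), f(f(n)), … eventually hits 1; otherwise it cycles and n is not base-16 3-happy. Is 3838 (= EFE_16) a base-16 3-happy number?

base-16 3-happy

3838 = (14,15,14)_16 → 14³ + 15³ + 14³ = 8863
8863 = (2,2,9,15)_16 → 2³ + 2³ + 9³ + 15³ = 4120
4120 = (1,0,1,8)_16 → 1³ + 0³ + 1³ + 8³ = 514
514 = (2,0,2)_16 → 2³ + 0³ + 2³ = 16
16 = (1,0)_16 → 1³ + 0³ = 1  — reached 1.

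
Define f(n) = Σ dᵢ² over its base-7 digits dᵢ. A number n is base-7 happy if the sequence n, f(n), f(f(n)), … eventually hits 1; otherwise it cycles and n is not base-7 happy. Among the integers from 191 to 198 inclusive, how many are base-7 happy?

191: 191 → 49 → 1  (reaches 1)
192: 192 → 54 → 26 → 34 → 52 → 10 → 10  (repeats 10)
193: 193 → 61 → 27 → 45 → 45  (repeats 45)
194: 194 → 70 → 10 → 10  (repeats 10)
195: 195 → 81 → 33 → 41 → 61 → 27 → 45 → 45  (repeats 45)
196: 196 → 16 → 8 → 2 → 4 → 16  (repeats 16)
197: 197 → 17 → 13 → 37 → 29 → 17  (repeats 17)
198: 198 → 20 → 40 → 50 → 2 → 4 → 16 → 8 → 2  (repeats 2)
base-7 happy: 191

1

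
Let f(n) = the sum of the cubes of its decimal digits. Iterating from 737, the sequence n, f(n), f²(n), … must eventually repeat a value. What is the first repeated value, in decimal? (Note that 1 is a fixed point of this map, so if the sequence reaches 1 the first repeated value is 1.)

737 → 7³ + 3³ + 7³ = 343 + 27 + 343 = 713
713 → 7³ + 1³ + 3³ = 343 + 1 + 27 = 371
371 → 3³ + 7³ + 1³ = 27 + 343 + 1 = 371  — 371 already appeared earlier.

371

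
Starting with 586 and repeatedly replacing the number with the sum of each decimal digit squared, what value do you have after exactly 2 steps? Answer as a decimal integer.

586 → 5² + 8² + 6² = 25 + 64 + 36 = 125
125 → 1² + 2² + 5² = 1 + 4 + 25 = 30

30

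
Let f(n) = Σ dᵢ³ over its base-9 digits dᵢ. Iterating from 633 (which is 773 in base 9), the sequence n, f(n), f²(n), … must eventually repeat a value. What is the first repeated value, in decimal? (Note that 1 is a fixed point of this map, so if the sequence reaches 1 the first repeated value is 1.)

633 = (7,7,3)_9 → 7³ + 7³ + 3³ = 343 + 343 + 27 = 713
713 = (8,7,2)_9 → 8³ + 7³ + 2³ = 512 + 343 + 8 = 863
863 = (1,1,5,8)_9 → 1³ + 1³ + 5³ + 8³ = 1 + 1 + 125 + 512 = 639
639 = (7,8,0)_9 → 7³ + 8³ + 0³ = 343 + 512 + 0 = 855
855 = (1,1,5,0)_9 → 1³ + 1³ + 5³ + 0³ = 1 + 1 + 125 + 0 = 127
127 = (1,5,1)_9 → 1³ + 5³ + 1³ = 1 + 125 + 1 = 127  — 127 already appeared earlier.

127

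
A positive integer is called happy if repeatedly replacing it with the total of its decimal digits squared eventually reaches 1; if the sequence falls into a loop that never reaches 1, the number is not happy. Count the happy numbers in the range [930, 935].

2

930: 930 → 90 → 81 → 65 → 61 → 37 → 58 → 89 → 145 → 42 → 20 → 4 → 16 → 37  — not happy
931: 931 → 91 → 82 → 68 → 100 → 1  — happy
932: 932 → 94 → 97 → 130 → 10 → 1  — happy
933: 933 → 99 → 162 → 41 → 17 → 50 → 25 → 29 → 85 → 89 → 145 → 42 → 20 → 4 → 16 → 37 → 58 → 89  — not happy
934: 934 → 106 → 37 → 58 → 89 → 145 → 42 → 20 → 4 → 16 → 37  — not happy
935: 935 → 115 → 27 → 53 → 34 → 25 → 29 → 85 → 89 → 145 → 42 → 20 → 4 → 16 → 37 → 58 → 89  — not happy
happy: 931, 932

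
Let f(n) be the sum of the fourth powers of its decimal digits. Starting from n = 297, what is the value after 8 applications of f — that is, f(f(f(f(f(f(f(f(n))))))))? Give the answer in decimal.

297 → 8978
8978 → 17154
17154 → 3284
3284 → 4449
4449 → 7329
7329 → 9059
9059 → 13747
13747 → 5140

5140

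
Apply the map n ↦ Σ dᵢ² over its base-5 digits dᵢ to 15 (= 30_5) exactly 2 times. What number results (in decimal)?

15 = (3,0)_5 → 3² + 0² = 9 + 0 = 9
9 = (1,4)_5 → 1² + 4² = 1 + 16 = 17

17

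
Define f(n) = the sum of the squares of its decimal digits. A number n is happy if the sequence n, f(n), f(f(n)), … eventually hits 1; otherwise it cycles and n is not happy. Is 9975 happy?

happy

9975 → 9² + 9² + 7² + 5² = 81 + 81 + 49 + 25 = 236
236 → 2² + 3² + 6² = 4 + 9 + 36 = 49
49 → 4² + 9² = 16 + 81 = 97
97 → 9² + 7² = 81 + 49 = 130
130 → 1² + 3² + 0² = 1 + 9 + 0 = 10
10 → 1² + 0² = 1 + 0 = 1  — reached 1.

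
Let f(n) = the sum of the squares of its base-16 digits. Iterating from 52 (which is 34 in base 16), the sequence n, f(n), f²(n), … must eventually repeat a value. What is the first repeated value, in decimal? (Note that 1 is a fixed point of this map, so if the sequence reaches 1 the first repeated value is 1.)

52 = (3,4)_16 → 25
25 = (1,9)_16 → 82
82 = (5,2)_16 → 29
29 = (1,13)_16 → 170
170 = (10,10)_16 → 200
200 = (12,8)_16 → 208
208 = (13,0)_16 → 169
169 = (10,9)_16 → 181
181 = (11,5)_16 → 146
146 = (9,2)_16 → 85
85 = (5,5)_16 → 50
50 = (3,2)_16 → 13
13 = (13)_16 → 169  — 169 already appeared earlier.

169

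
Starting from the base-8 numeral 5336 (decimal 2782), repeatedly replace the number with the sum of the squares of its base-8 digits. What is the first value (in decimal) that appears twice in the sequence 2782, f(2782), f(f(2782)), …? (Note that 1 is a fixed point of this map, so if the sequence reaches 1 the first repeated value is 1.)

2782 = (5,3,3,6)_8 → 79
79 = (1,1,7)_8 → 51
51 = (6,3)_8 → 45
45 = (5,5)_8 → 50
50 = (6,2)_8 → 40
40 = (5,0)_8 → 25
25 = (3,1)_8 → 10
10 = (1,2)_8 → 5
5 = (5)_8 → 25  — 25 already appeared earlier.

25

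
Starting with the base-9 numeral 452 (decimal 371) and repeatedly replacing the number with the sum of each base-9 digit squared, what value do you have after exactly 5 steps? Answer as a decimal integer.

371 = (4,5,2)_9 → 4² + 5² + 2² = 45
45 = (5,0)_9 → 5² + 0² = 25
25 = (2,7)_9 → 2² + 7² = 53
53 = (5,8)_9 → 5² + 8² = 89
89 = (1,0,8)_9 → 1² + 0² + 8² = 65

65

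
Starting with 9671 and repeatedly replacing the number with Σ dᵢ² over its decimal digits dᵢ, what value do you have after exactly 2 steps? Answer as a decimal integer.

86

9671 → 167
167 → 86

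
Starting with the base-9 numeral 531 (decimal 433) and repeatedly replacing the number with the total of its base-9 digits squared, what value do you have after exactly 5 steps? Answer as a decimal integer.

89

433 = (5,3,1)_9 → 5² + 3² + 1² = 25 + 9 + 1 = 35
35 = (3,8)_9 → 3² + 8² = 9 + 64 = 73
73 = (8,1)_9 → 8² + 1² = 64 + 1 = 65
65 = (7,2)_9 → 7² + 2² = 49 + 4 = 53
53 = (5,8)_9 → 5² + 8² = 25 + 64 = 89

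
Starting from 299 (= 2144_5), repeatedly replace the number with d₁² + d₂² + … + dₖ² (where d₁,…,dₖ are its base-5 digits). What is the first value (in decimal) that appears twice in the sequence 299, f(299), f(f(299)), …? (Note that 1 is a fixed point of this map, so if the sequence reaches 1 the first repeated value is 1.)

13

299 = (2,1,4,4)_5 → 2² + 1² + 4² + 4² = 4 + 1 + 16 + 16 = 37
37 = (1,2,2)_5 → 1² + 2² + 2² = 1 + 4 + 4 = 9
9 = (1,4)_5 → 1² + 4² = 1 + 16 = 17
17 = (3,2)_5 → 3² + 2² = 9 + 4 = 13
13 = (2,3)_5 → 2² + 3² = 4 + 9 = 13  — 13 already appeared earlier.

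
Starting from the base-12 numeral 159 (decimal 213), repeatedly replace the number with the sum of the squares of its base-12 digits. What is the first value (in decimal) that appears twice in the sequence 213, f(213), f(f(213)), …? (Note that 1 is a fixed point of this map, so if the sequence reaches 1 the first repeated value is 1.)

125

213 = (1,5,9)_12 → 1² + 5² + 9² = 1 + 25 + 81 = 107
107 = (8,11)_12 → 8² + 11² = 64 + 121 = 185
185 = (1,3,5)_12 → 1² + 3² + 5² = 1 + 9 + 25 = 35
35 = (2,11)_12 → 2² + 11² = 4 + 121 = 125
125 = (10,5)_12 → 10² + 5² = 100 + 25 = 125  — 125 already appeared earlier.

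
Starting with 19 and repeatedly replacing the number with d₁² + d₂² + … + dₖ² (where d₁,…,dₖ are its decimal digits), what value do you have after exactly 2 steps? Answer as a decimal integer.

68

19 → 1² + 9² = 82
82 → 8² + 2² = 68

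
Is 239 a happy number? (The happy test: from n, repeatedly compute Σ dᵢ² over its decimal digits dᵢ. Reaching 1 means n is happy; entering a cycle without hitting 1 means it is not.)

239 → 2² + 3² + 9² = 94
94 → 9² + 4² = 97
97 → 9² + 7² = 130
130 → 1² + 3² + 0² = 10
10 → 1² + 0² = 1  — reached 1.

happy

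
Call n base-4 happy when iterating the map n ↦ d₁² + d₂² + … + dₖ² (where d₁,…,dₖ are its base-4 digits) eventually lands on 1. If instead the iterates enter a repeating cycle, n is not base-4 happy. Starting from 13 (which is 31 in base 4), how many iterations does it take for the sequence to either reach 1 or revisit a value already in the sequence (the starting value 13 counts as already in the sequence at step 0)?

13 = (3,1)_4 → 3² + 1² = 10
10 = (2,2)_4 → 2² + 2² = 8
8 = (2,0)_4 → 2² + 0² = 4
4 = (1,0)_4 → 1² + 0² = 1  — reached 1.
That took 4 steps.

4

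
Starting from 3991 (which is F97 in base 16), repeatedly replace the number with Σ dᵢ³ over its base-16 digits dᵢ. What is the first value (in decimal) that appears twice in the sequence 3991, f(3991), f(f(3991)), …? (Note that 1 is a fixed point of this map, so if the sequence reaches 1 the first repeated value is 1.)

3991 = (15,9,7)_16 → 15³ + 9³ + 7³ = 4447
4447 = (1,1,5,15)_16 → 1³ + 1³ + 5³ + 15³ = 3502
3502 = (13,10,14)_16 → 13³ + 10³ + 14³ = 5941
5941 = (1,7,3,5)_16 → 1³ + 7³ + 3³ + 5³ = 496
496 = (1,15,0)_16 → 1³ + 15³ + 0³ = 3376
3376 = (13,3,0)_16 → 13³ + 3³ + 0³ = 2224
2224 = (8,11,0)_16 → 8³ + 11³ + 0³ = 1843
1843 = (7,3,3)_16 → 7³ + 3³ + 3³ = 397
397 = (1,8,13)_16 → 1³ + 8³ + 13³ = 2710
2710 = (10,9,6)_16 → 10³ + 9³ + 6³ = 1945
1945 = (7,9,9)_16 → 7³ + 9³ + 9³ = 1801
1801 = (7,0,9)_16 → 7³ + 0³ + 9³ = 1072
1072 = (4,3,0)_16 → 4³ + 3³ + 0³ = 91
91 = (5,11)_16 → 5³ + 11³ = 1456
1456 = (5,11,0)_16 → 5³ + 11³ + 0³ = 1456  — 1456 already appeared earlier.

1456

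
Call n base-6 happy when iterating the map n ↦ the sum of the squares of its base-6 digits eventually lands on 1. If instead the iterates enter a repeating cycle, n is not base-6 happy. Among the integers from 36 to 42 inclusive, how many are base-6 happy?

36: 36 → 1  — base-6 happy
37: 37 → 2 → 4 → 16 → 20 → 13 → 5 → 25 → 17 → 29 → 41 → 26 → 20  — not base-6 happy
38: 38 → 5 → 25 → 17 → 29 → 41 → 26 → 20 → 13 → 5  — not base-6 happy
39: 39 → 10 → 17 → 29 → 41 → 26 → 20 → 13 → 5 → 25 → 17  — not base-6 happy
40: 40 → 17 → 29 → 41 → 26 → 20 → 13 → 5 → 25 → 17  — not base-6 happy
41: 41 → 26 → 20 → 13 → 5 → 25 → 17 → 29 → 41  — not base-6 happy
42: 42 → 2 → 4 → 16 → 20 → 13 → 5 → 25 → 17 → 29 → 41 → 26 → 20  — not base-6 happy
base-6 happy: 36

1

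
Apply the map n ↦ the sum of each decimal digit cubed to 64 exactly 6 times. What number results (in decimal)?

64 → 6³ + 4³ = 280
280 → 2³ + 8³ + 0³ = 520
520 → 5³ + 2³ + 0³ = 133
133 → 1³ + 3³ + 3³ = 55
55 → 5³ + 5³ = 250
250 → 2³ + 5³ + 0³ = 133

133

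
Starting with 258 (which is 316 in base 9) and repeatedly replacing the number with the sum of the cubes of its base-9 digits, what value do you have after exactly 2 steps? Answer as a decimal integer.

258 = (3,1,6)_9 → 3³ + 1³ + 6³ = 27 + 1 + 216 = 244
244 = (3,0,1)_9 → 3³ + 0³ + 1³ = 27 + 0 + 1 = 28

28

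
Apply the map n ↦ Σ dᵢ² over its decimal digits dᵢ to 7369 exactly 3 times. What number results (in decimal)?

74

7369 → 7² + 3² + 6² + 9² = 175
175 → 1² + 7² + 5² = 75
75 → 7² + 5² = 74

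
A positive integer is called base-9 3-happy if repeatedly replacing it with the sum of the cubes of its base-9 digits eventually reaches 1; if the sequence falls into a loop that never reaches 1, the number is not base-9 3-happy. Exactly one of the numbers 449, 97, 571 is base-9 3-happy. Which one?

449: 449 → 701 → 1149 → 343 → 73 → 513 → 243 → 27 → 27  — repeats 27 (not base-9 3-happy)
97: 97 → 345 → 99 → 9 → 1  — reaches 1 (base-9 3-happy)
571: 571 → 407 → 133 → 469 → 469  — repeats 469 (not base-9 3-happy)

97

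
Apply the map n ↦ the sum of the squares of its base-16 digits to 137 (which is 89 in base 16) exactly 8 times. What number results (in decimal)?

181

137 = (8,9)_16 → 145
145 = (9,1)_16 → 82
82 = (5,2)_16 → 29
29 = (1,13)_16 → 170
170 = (10,10)_16 → 200
200 = (12,8)_16 → 208
208 = (13,0)_16 → 169
169 = (10,9)_16 → 181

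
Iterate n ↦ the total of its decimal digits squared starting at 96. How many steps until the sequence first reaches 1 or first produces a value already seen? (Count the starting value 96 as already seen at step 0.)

96 → 9² + 6² = 117
117 → 1² + 1² + 7² = 51
51 → 5² + 1² = 26
26 → 2² + 6² = 40
40 → 4² + 0² = 16
16 → 1² + 6² = 37
37 → 3² + 7² = 58
58 → 5² + 8² = 89
89 → 8² + 9² = 145
145 → 1² + 4² + 5² = 42
42 → 4² + 2² = 20
20 → 2² + 0² = 4
4 → 4² = 16  — 16 repeats.
That took 13 steps.

13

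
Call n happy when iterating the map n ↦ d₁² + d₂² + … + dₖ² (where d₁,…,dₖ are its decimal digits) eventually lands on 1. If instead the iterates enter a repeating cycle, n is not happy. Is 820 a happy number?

820 → 8² + 2² + 0² = 64 + 4 + 0 = 68
68 → 6² + 8² = 36 + 64 = 100
100 → 1² + 0² + 0² = 1 + 0 + 0 = 1  — reached 1.

happy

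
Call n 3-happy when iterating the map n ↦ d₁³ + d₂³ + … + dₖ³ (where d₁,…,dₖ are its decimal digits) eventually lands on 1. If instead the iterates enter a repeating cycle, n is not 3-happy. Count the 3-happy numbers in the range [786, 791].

1

786: 786 → 1071 → 345 → 216 → 225 → 141 → 66 → 432 → 99 → 1458 → 702 → 351 → 153 → 153  — not 3-happy
787: 787 → 1198 → 1243 → 100 → 1  — 3-happy
788: 788 → 1367 → 587 → 980 → 1241 → 74 → 407 → 407  — not 3-happy
789: 789 → 1584 → 702 → 351 → 153 → 153  — not 3-happy
790: 790 → 1072 → 352 → 160 → 217 → 352  — not 3-happy
791: 791 → 1073 → 371 → 371  — not 3-happy
3-happy: 787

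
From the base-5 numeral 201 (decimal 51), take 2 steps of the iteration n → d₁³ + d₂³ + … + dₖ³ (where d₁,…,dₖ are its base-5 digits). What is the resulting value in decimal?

65

51 = (2,0,1)_5 → 2³ + 0³ + 1³ = 9
9 = (1,4)_5 → 1³ + 4³ = 65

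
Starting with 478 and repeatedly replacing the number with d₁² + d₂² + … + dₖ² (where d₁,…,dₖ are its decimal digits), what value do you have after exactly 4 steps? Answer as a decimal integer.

1

478 → 4² + 7² + 8² = 129
129 → 1² + 2² + 9² = 86
86 → 8² + 6² = 100
100 → 1² + 0² + 0² = 1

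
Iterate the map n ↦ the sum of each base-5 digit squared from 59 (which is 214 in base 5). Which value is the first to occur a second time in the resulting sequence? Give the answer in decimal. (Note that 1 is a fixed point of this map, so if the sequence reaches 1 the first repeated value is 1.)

59 = (2,1,4)_5 → 21
21 = (4,1)_5 → 17
17 = (3,2)_5 → 13
13 = (2,3)_5 → 13  — 13 already appeared earlier.

13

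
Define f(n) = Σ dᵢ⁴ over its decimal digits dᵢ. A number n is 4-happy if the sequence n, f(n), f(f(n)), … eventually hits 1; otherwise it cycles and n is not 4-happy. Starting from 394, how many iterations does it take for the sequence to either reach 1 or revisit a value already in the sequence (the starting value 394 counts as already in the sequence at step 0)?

394 → 3⁴ + 9⁴ + 4⁴ = 6898
6898 → 6⁴ + 8⁴ + 9⁴ + 8⁴ = 16049
16049 → 1⁴ + 6⁴ + 0⁴ + 4⁴ + 9⁴ = 8114
8114 → 8⁴ + 1⁴ + 1⁴ + 4⁴ = 4354
4354 → 4⁴ + 3⁴ + 5⁴ + 4⁴ = 1218
1218 → 1⁴ + 2⁴ + 1⁴ + 8⁴ = 4114
4114 → 4⁴ + 1⁴ + 1⁴ + 4⁴ = 514
514 → 5⁴ + 1⁴ + 4⁴ = 882
882 → 8⁴ + 8⁴ + 2⁴ = 8208
8208 → 8⁴ + 2⁴ + 0⁴ + 8⁴ = 8208  — 8208 repeats.
That took 10 steps.

10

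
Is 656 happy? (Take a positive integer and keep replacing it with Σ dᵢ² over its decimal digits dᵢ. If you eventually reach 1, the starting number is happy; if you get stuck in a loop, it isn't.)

656 → 6² + 5² + 6² = 97
97 → 9² + 7² = 130
130 → 1² + 3² + 0² = 10
10 → 1² + 0² = 1  — reached 1.

happy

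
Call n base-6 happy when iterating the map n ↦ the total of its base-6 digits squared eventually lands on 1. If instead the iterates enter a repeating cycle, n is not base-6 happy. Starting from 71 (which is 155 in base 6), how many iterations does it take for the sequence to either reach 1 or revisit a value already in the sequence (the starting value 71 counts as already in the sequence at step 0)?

12

71 = (1,5,5)_6 → 1² + 5² + 5² = 1 + 25 + 25 = 51
51 = (1,2,3)_6 → 1² + 2² + 3² = 1 + 4 + 9 = 14
14 = (2,2)_6 → 2² + 2² = 4 + 4 = 8
8 = (1,2)_6 → 1² + 2² = 1 + 4 = 5
5 = (5)_6 → 5² = 25
25 = (4,1)_6 → 4² + 1² = 16 + 1 = 17
17 = (2,5)_6 → 2² + 5² = 4 + 25 = 29
29 = (4,5)_6 → 4² + 5² = 16 + 25 = 41
41 = (1,0,5)_6 → 1² + 0² + 5² = 1 + 0 + 25 = 26
26 = (4,2)_6 → 4² + 2² = 16 + 4 = 20
20 = (3,2)_6 → 3² + 2² = 9 + 4 = 13
13 = (2,1)_6 → 2² + 1² = 4 + 1 = 5  — 5 repeats.
That took 12 steps.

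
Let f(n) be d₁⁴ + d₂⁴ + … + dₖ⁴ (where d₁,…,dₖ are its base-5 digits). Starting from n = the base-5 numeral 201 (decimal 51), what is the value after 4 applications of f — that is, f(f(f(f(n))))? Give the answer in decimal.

51 = (2,0,1)_5 → 17
17 = (3,2)_5 → 97
97 = (3,4,2)_5 → 353
353 = (2,4,0,3)_5 → 353

353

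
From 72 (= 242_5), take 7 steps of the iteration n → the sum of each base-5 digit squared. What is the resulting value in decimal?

72 = (2,4,2)_5 → 2² + 4² + 2² = 24
24 = (4,4)_5 → 4² + 4² = 32
32 = (1,1,2)_5 → 1² + 1² + 2² = 6
6 = (1,1)_5 → 1² + 1² = 2
2 = (2)_5 → 2² = 4
4 = (4)_5 → 4² = 16
16 = (3,1)_5 → 3² + 1² = 10

10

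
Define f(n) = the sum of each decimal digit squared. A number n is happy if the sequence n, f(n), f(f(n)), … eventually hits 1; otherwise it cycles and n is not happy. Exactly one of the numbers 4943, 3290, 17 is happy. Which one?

3290

4943: 4943 → 122 → 9 → 81 → 65 → 61 → 37 → 58 → 89 → 145 → 42 → 20 → 4 → 16 → 37  — repeats 37 (not happy)
3290: 3290 → 94 → 97 → 130 → 10 → 1  — reaches 1 (happy)
17: 17 → 50 → 25 → 29 → 85 → 89 → 145 → 42 → 20 → 4 → 16 → 37 → 58 → 89  — repeats 89 (not happy)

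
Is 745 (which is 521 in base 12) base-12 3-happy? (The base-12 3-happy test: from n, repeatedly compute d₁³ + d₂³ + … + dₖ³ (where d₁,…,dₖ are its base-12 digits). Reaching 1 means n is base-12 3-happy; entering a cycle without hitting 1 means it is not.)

base-12 3-happy

745 = (5,2,1)_12 → 5³ + 2³ + 1³ = 134
134 = (11,2)_12 → 11³ + 2³ = 1339
1339 = (9,3,7)_12 → 9³ + 3³ + 7³ = 1099
1099 = (7,7,7)_12 → 7³ + 7³ + 7³ = 1029
1029 = (7,1,9)_12 → 7³ + 1³ + 9³ = 1073
1073 = (7,5,5)_12 → 7³ + 5³ + 5³ = 593
593 = (4,1,5)_12 → 4³ + 1³ + 5³ = 190
190 = (1,3,10)_12 → 1³ + 3³ + 10³ = 1028
1028 = (7,1,8)_12 → 7³ + 1³ + 8³ = 856
856 = (5,11,4)_12 → 5³ + 11³ + 4³ = 1520
1520 = (10,6,8)_12 → 10³ + 6³ + 8³ = 1728
1728 = (1,0,0,0)_12 → 1³ + 0³ + 0³ + 0³ = 1  — reached 1.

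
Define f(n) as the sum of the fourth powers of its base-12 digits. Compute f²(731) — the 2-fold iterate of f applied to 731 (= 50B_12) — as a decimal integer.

731 = (5,0,11)_12 → 15266
15266 = (8,10,0,2)_12 → 14112

14112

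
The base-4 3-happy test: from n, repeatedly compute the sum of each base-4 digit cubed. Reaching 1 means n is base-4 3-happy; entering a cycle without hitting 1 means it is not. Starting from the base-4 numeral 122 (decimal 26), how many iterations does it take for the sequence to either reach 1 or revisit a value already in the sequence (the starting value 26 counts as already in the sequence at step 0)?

26 = (1,2,2)_4 → 1³ + 2³ + 2³ = 1 + 8 + 8 = 17
17 = (1,0,1)_4 → 1³ + 0³ + 1³ = 1 + 0 + 1 = 2
2 = (2)_4 → 2³ = 8
8 = (2,0)_4 → 2³ + 0³ = 8 + 0 = 8  — 8 repeats.
That took 4 steps.

4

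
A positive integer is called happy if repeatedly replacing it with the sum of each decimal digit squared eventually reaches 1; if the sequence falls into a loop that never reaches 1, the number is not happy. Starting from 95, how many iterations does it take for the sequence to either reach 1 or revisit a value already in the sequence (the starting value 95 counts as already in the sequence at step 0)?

10

95 → 9² + 5² = 81 + 25 = 106
106 → 1² + 0² + 6² = 1 + 0 + 36 = 37
37 → 3² + 7² = 9 + 49 = 58
58 → 5² + 8² = 25 + 64 = 89
89 → 8² + 9² = 64 + 81 = 145
145 → 1² + 4² + 5² = 1 + 16 + 25 = 42
42 → 4² + 2² = 16 + 4 = 20
20 → 2² + 0² = 4 + 0 = 4
4 → 4² = 16
16 → 1² + 6² = 1 + 36 = 37  — 37 repeats.
That took 10 steps.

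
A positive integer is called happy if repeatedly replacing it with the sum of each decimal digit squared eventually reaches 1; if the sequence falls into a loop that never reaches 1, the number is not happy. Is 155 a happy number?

155 → 1² + 5² + 5² = 1 + 25 + 25 = 51
51 → 5² + 1² = 25 + 1 = 26
26 → 2² + 6² = 4 + 36 = 40
40 → 4² + 0² = 16 + 0 = 16
16 → 1² + 6² = 1 + 36 = 37
37 → 3² + 7² = 9 + 49 = 58
58 → 5² + 8² = 25 + 64 = 89
89 → 8² + 9² = 64 + 81 = 145
145 → 1² + 4² + 5² = 1 + 16 + 25 = 42
42 → 4² + 2² = 16 + 4 = 20
20 → 2² + 0² = 4 + 0 = 4
4 → 4² = 16  — 16 already seen; the sequence cycles without reaching 1.

not happy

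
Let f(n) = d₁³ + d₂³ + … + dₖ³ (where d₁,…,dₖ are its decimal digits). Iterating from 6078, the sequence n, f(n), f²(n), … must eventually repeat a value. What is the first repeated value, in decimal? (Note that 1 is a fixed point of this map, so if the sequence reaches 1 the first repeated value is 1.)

6078 → 6³ + 0³ + 7³ + 8³ = 216 + 0 + 343 + 512 = 1071
1071 → 1³ + 0³ + 7³ + 1³ = 1 + 0 + 343 + 1 = 345
345 → 3³ + 4³ + 5³ = 27 + 64 + 125 = 216
216 → 2³ + 1³ + 6³ = 8 + 1 + 216 = 225
225 → 2³ + 2³ + 5³ = 8 + 8 + 125 = 141
141 → 1³ + 4³ + 1³ = 1 + 64 + 1 = 66
66 → 6³ + 6³ = 216 + 216 = 432
432 → 4³ + 3³ + 2³ = 64 + 27 + 8 = 99
99 → 9³ + 9³ = 729 + 729 = 1458
1458 → 1³ + 4³ + 5³ + 8³ = 1 + 64 + 125 + 512 = 702
702 → 7³ + 0³ + 2³ = 343 + 0 + 8 = 351
351 → 3³ + 5³ + 1³ = 27 + 125 + 1 = 153
153 → 1³ + 5³ + 3³ = 1 + 125 + 27 = 153  — 153 already appeared earlier.

153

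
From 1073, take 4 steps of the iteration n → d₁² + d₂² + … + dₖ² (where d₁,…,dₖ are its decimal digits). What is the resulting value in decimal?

58

1073 → 1² + 0² + 7² + 3² = 1 + 0 + 49 + 9 = 59
59 → 5² + 9² = 25 + 81 = 106
106 → 1² + 0² + 6² = 1 + 0 + 36 = 37
37 → 3² + 7² = 9 + 49 = 58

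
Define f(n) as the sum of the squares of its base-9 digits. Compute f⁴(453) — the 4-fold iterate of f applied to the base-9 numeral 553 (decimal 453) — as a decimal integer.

17

453 = (5,5,3)_9 → 5² + 5² + 3² = 25 + 25 + 9 = 59
59 = (6,5)_9 → 6² + 5² = 36 + 25 = 61
61 = (6,7)_9 → 6² + 7² = 36 + 49 = 85
85 = (1,0,4)_9 → 1² + 0² + 4² = 1 + 0 + 16 = 17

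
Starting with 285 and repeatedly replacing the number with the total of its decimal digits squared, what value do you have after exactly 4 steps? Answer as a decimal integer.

65

285 → 2² + 8² + 5² = 4 + 64 + 25 = 93
93 → 9² + 3² = 81 + 9 = 90
90 → 9² + 0² = 81 + 0 = 81
81 → 8² + 1² = 64 + 1 = 65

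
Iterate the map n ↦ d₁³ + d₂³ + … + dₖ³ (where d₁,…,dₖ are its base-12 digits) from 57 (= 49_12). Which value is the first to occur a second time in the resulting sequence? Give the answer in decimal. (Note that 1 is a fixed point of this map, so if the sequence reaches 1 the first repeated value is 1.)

57 = (4,9)_12 → 4³ + 9³ = 64 + 729 = 793
793 = (5,6,1)_12 → 5³ + 6³ + 1³ = 125 + 216 + 1 = 342
342 = (2,4,6)_12 → 2³ + 4³ + 6³ = 8 + 64 + 216 = 288
288 = (2,0,0)_12 → 2³ + 0³ + 0³ = 8 + 0 + 0 = 8
8 = (8)_12 → 8³ = 512
512 = (3,6,8)_12 → 3³ + 6³ + 8³ = 27 + 216 + 512 = 755
755 = (5,2,11)_12 → 5³ + 2³ + 11³ = 125 + 8 + 1331 = 1464
1464 = (10,2,0)_12 → 10³ + 2³ + 0³ = 1000 + 8 + 0 = 1008
1008 = (7,0,0)_12 → 7³ + 0³ + 0³ = 343 + 0 + 0 = 343
343 = (2,4,7)_12 → 2³ + 4³ + 7³ = 8 + 64 + 343 = 415
415 = (2,10,7)_12 → 2³ + 10³ + 7³ = 8 + 1000 + 343 = 1351
1351 = (9,4,7)_12 → 9³ + 4³ + 7³ = 729 + 64 + 343 = 1136
1136 = (7,10,8)_12 → 7³ + 10³ + 8³ = 343 + 1000 + 512 = 1855
1855 = (1,0,10,7)_12 → 1³ + 0³ + 10³ + 7³ = 1 + 0 + 1000 + 343 = 1344
1344 = (9,4,0)_12 → 9³ + 4³ + 0³ = 729 + 64 + 0 = 793  — 793 already appeared earlier.

793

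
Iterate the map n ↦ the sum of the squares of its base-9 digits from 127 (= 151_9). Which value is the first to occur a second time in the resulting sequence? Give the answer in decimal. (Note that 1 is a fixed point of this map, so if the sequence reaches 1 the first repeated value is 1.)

1

127 = (1,5,1)_9 → 1² + 5² + 1² = 1 + 25 + 1 = 27
27 = (3,0)_9 → 3² + 0² = 9 + 0 = 9
9 = (1,0)_9 → 1² + 0² = 1 + 0 = 1  — reached the fixed point 1.
1 → 1, so 1 is the first repeated value.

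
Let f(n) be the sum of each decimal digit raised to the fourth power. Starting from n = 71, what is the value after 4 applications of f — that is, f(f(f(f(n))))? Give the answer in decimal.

8208

71 → 2402
2402 → 288
288 → 8208
8208 → 8208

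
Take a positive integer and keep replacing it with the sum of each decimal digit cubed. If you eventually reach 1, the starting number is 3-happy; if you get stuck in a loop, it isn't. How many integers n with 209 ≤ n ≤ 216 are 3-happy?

209: 209 → 737 → 713 → 371 → 371  — not 3-happy
210: 210 → 9 → 729 → 1080 → 513 → 153 → 153  — not 3-happy
211: 211 → 10 → 1  — 3-happy
212: 212 → 17 → 344 → 155 → 251 → 134 → 92 → 737 → 713 → 371 → 371  — not 3-happy
213: 213 → 36 → 243 → 99 → 1458 → 702 → 351 → 153 → 153  — not 3-happy
214: 214 → 73 → 370 → 370  — not 3-happy
215: 215 → 134 → 92 → 737 → 713 → 371 → 371  — not 3-happy
216: 216 → 225 → 141 → 66 → 432 → 99 → 1458 → 702 → 351 → 153 → 153  — not 3-happy
3-happy: 211

1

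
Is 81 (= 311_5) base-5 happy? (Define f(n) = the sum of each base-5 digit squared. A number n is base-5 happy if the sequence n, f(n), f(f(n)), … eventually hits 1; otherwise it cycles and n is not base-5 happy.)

base-5 happy

81 = (3,1,1)_5 → 3² + 1² + 1² = 9 + 1 + 1 = 11
11 = (2,1)_5 → 2² + 1² = 4 + 1 = 5
5 = (1,0)_5 → 1² + 0² = 1 + 0 = 1  — reached 1.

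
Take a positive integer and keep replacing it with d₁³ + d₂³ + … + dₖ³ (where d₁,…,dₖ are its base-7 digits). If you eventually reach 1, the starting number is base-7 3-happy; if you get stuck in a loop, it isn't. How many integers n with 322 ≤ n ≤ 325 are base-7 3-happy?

322: 322 → 280 → 250 → 250  — not base-7 3-happy
323: 323 → 281 → 251 → 341 → 557 → 137 → 197 → 65 → 17 → 35 → 125 → 251  — not base-7 3-happy
324: 324 → 288 → 342 → 648 → 282 → 258 → 342  — not base-7 3-happy
325: 325 → 307 → 433 → 343 → 1  — base-7 3-happy
base-7 3-happy: 325

1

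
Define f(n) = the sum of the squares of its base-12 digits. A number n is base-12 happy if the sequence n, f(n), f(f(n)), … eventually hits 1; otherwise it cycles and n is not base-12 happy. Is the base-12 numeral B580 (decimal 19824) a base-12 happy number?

not base-12 happy

19824 = (11,5,8,0)_12 → 11² + 5² + 8² + 0² = 121 + 25 + 64 + 0 = 210
210 = (1,5,6)_12 → 1² + 5² + 6² = 1 + 25 + 36 = 62
62 = (5,2)_12 → 5² + 2² = 25 + 4 = 29
29 = (2,5)_12 → 2² + 5² = 4 + 25 = 29  — 29 already seen; the sequence cycles without reaching 1.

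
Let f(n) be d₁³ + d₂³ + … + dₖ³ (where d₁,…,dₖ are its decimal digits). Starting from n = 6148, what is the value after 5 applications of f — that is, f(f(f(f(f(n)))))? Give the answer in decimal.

1459

6148 → 6³ + 1³ + 4³ + 8³ = 793
793 → 7³ + 9³ + 3³ = 1099
1099 → 1³ + 0³ + 9³ + 9³ = 1459
1459 → 1³ + 4³ + 5³ + 9³ = 919
919 → 9³ + 1³ + 9³ = 1459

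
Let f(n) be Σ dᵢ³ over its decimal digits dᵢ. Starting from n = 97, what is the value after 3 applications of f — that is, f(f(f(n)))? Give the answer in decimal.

97 → 1072
1072 → 352
352 → 160

160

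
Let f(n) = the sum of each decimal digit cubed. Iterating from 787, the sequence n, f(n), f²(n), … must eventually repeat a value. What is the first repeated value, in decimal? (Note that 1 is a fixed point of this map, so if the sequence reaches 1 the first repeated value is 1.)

1

787 → 7³ + 8³ + 7³ = 343 + 512 + 343 = 1198
1198 → 1³ + 1³ + 9³ + 8³ = 1 + 1 + 729 + 512 = 1243
1243 → 1³ + 2³ + 4³ + 3³ = 1 + 8 + 64 + 27 = 100
100 → 1³ + 0³ + 0³ = 1 + 0 + 0 = 1  — reached the fixed point 1.
1 → 1, so 1 is the first repeated value.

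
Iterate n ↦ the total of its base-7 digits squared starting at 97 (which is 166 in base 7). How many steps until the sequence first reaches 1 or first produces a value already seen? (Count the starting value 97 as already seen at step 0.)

97 = (1,6,6)_7 → 1² + 6² + 6² = 73
73 = (1,3,3)_7 → 1² + 3² + 3² = 19
19 = (2,5)_7 → 2² + 5² = 29
29 = (4,1)_7 → 4² + 1² = 17
17 = (2,3)_7 → 2² + 3² = 13
13 = (1,6)_7 → 1² + 6² = 37
37 = (5,2)_7 → 5² + 2² = 29  — 29 repeats.
That took 7 steps.

7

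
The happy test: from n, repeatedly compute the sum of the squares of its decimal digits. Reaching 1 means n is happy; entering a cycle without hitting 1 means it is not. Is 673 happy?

673 → 6² + 7² + 3² = 94
94 → 9² + 4² = 97
97 → 9² + 7² = 130
130 → 1² + 3² + 0² = 10
10 → 1² + 0² = 1  — reached 1.

happy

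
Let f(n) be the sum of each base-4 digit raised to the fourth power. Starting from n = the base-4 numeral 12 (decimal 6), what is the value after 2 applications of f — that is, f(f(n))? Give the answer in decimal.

2

6 = (1,2)_4 → 1⁴ + 2⁴ = 17
17 = (1,0,1)_4 → 1⁴ + 0⁴ + 1⁴ = 2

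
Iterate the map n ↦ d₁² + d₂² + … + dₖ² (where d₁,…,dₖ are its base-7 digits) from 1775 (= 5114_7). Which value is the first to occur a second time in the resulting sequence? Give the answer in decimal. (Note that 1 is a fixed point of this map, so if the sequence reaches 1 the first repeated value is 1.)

1775 = (5,1,1,4)_7 → 43
43 = (6,1)_7 → 37
37 = (5,2)_7 → 29
29 = (4,1)_7 → 17
17 = (2,3)_7 → 13
13 = (1,6)_7 → 37  — 37 already appeared earlier.

37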